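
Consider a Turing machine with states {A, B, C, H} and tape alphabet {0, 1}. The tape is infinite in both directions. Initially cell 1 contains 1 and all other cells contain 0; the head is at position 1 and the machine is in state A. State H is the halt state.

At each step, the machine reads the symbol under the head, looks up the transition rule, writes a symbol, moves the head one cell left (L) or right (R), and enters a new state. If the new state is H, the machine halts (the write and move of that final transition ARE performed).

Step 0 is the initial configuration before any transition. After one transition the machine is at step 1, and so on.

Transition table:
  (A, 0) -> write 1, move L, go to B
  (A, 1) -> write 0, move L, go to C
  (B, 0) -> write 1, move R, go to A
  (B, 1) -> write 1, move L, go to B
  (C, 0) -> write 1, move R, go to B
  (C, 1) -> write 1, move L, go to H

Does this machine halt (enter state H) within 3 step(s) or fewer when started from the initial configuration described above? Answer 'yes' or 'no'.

Step 1: in state A at pos 1, read 1 -> (A,1)->write 0,move L,goto C. Now: state=C, head=0, tape[-1..2]=0000 (head:  ^)
Step 2: in state C at pos 0, read 0 -> (C,0)->write 1,move R,goto B. Now: state=B, head=1, tape[-1..2]=0100 (head:   ^)
Step 3: in state B at pos 1, read 0 -> (B,0)->write 1,move R,goto A. Now: state=A, head=2, tape[-1..3]=01100 (head:    ^)
After 3 step(s): state = A (not H) -> not halted within 3 -> no

Answer: no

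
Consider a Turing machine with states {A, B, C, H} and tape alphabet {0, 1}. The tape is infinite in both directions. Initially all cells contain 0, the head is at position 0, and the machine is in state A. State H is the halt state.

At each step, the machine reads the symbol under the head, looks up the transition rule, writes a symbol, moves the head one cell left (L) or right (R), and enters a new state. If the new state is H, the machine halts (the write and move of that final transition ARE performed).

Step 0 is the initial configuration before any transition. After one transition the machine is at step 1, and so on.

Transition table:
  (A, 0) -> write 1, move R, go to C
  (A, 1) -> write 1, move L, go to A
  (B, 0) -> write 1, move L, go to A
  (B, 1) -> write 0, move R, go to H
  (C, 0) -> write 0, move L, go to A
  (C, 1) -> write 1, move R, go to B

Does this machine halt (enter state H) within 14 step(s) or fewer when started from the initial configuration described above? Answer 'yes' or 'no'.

Step 1: in state A at pos 0, read 0 -> (A,0)->write 1,move R,goto C. Now: state=C, head=1, tape[-1..2]=0100 (head:   ^)
Step 2: in state C at pos 1, read 0 -> (C,0)->write 0,move L,goto A. Now: state=A, head=0, tape[-1..2]=0100 (head:  ^)
Step 3: in state A at pos 0, read 1 -> (A,1)->write 1,move L,goto A. Now: state=A, head=-1, tape[-2..2]=00100 (head:  ^)
Step 4: in state A at pos -1, read 0 -> (A,0)->write 1,move R,goto C. Now: state=C, head=0, tape[-2..2]=01100 (head:   ^)
Step 5: in state C at pos 0, read 1 -> (C,1)->write 1,move R,goto B. Now: state=B, head=1, tape[-2..2]=01100 (head:    ^)
Step 6: in state B at pos 1, read 0 -> (B,0)->write 1,move L,goto A. Now: state=A, head=0, tape[-2..2]=01110 (head:   ^)
Step 7: in state A at pos 0, read 1 -> (A,1)->write 1,move L,goto A. Now: state=A, head=-1, tape[-2..2]=01110 (head:  ^)
Step 8: in state A at pos -1, read 1 -> (A,1)->write 1,move L,goto A. Now: state=A, head=-2, tape[-3..2]=001110 (head:  ^)
Step 9: in state A at pos -2, read 0 -> (A,0)->write 1,move R,goto C. Now: state=C, head=-1, tape[-3..2]=011110 (head:   ^)
Step 10: in state C at pos -1, read 1 -> (C,1)->write 1,move R,goto B. Now: state=B, head=0, tape[-3..2]=011110 (head:    ^)
Step 11: in state B at pos 0, read 1 -> (B,1)->write 0,move R,goto H. Now: state=H, head=1, tape[-3..2]=011010 (head:     ^)
State H reached at step 11; 11 <= 14 -> yes

Answer: yes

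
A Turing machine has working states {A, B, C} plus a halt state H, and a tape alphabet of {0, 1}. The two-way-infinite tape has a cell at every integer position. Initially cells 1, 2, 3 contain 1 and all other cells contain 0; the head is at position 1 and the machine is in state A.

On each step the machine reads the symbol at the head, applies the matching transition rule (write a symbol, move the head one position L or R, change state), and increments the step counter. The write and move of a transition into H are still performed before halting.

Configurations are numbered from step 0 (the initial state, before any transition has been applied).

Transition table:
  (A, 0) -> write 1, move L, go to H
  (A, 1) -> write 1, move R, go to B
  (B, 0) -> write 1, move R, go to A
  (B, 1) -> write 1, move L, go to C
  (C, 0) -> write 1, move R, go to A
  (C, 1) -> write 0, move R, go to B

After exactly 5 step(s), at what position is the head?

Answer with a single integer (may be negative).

Step 1: in state A at pos 1, read 1 -> (A,1)->write 1,move R,goto B. Now: state=B, head=2, tape[0..4]=01110 (head:   ^)
Step 2: in state B at pos 2, read 1 -> (B,1)->write 1,move L,goto C. Now: state=C, head=1, tape[0..4]=01110 (head:  ^)
Step 3: in state C at pos 1, read 1 -> (C,1)->write 0,move R,goto B. Now: state=B, head=2, tape[0..4]=00110 (head:   ^)
Step 4: in state B at pos 2, read 1 -> (B,1)->write 1,move L,goto C. Now: state=C, head=1, tape[0..4]=00110 (head:  ^)
Step 5: in state C at pos 1, read 0 -> (C,0)->write 1,move R,goto A. Now: state=A, head=2, tape[0..4]=01110 (head:   ^)

Answer: 2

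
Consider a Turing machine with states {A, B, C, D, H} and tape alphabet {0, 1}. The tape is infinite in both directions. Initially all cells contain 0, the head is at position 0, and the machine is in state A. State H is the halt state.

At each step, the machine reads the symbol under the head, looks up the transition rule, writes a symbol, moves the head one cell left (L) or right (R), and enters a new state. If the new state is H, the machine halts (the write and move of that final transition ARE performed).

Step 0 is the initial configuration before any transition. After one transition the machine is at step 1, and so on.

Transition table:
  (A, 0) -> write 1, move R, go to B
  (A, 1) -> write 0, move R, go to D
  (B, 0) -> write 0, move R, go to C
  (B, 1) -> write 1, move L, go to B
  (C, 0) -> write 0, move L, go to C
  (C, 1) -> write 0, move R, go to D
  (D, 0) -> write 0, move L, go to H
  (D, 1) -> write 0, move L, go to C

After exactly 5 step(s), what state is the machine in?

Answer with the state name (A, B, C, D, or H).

Answer: D

Derivation:
Step 1: in state A at pos 0, read 0 -> (A,0)->write 1,move R,goto B. Now: state=B, head=1, tape[-1..2]=0100 (head:   ^)
Step 2: in state B at pos 1, read 0 -> (B,0)->write 0,move R,goto C. Now: state=C, head=2, tape[-1..3]=01000 (head:    ^)
Step 3: in state C at pos 2, read 0 -> (C,0)->write 0,move L,goto C. Now: state=C, head=1, tape[-1..3]=01000 (head:   ^)
Step 4: in state C at pos 1, read 0 -> (C,0)->write 0,move L,goto C. Now: state=C, head=0, tape[-1..3]=01000 (head:  ^)
Step 5: in state C at pos 0, read 1 -> (C,1)->write 0,move R,goto D. Now: state=D, head=1, tape[-1..3]=00000 (head:   ^)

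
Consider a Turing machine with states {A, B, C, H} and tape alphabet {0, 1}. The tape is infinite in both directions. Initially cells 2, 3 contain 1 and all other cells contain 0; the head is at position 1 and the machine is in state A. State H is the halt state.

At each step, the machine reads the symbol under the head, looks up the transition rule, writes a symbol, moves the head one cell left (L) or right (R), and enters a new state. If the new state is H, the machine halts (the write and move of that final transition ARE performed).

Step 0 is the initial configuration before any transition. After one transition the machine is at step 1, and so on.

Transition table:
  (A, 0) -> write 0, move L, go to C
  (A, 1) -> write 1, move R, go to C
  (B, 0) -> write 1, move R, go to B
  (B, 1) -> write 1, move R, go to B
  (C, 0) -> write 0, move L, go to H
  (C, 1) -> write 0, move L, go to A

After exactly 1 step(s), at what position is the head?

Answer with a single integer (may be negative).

Answer: 0

Derivation:
Step 1: in state A at pos 1, read 0 -> (A,0)->write 0,move L,goto C. Now: state=C, head=0, tape[-1..4]=000110 (head:  ^)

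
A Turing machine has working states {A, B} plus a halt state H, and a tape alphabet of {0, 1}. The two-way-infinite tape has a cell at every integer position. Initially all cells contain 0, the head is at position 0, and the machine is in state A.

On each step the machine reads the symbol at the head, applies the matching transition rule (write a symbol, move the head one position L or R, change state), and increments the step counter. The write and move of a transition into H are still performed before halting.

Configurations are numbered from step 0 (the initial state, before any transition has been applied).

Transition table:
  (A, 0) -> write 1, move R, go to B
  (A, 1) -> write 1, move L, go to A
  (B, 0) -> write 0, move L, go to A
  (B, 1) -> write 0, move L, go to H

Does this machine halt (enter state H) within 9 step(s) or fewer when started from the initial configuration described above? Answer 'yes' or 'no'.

Step 1: in state A at pos 0, read 0 -> (A,0)->write 1,move R,goto B. Now: state=B, head=1, tape[-1..2]=0100 (head:   ^)
Step 2: in state B at pos 1, read 0 -> (B,0)->write 0,move L,goto A. Now: state=A, head=0, tape[-1..2]=0100 (head:  ^)
Step 3: in state A at pos 0, read 1 -> (A,1)->write 1,move L,goto A. Now: state=A, head=-1, tape[-2..2]=00100 (head:  ^)
Step 4: in state A at pos -1, read 0 -> (A,0)->write 1,move R,goto B. Now: state=B, head=0, tape[-2..2]=01100 (head:   ^)
Step 5: in state B at pos 0, read 1 -> (B,1)->write 0,move L,goto H. Now: state=H, head=-1, tape[-2..2]=01000 (head:  ^)
State H reached at step 5; 5 <= 9 -> yes

Answer: yes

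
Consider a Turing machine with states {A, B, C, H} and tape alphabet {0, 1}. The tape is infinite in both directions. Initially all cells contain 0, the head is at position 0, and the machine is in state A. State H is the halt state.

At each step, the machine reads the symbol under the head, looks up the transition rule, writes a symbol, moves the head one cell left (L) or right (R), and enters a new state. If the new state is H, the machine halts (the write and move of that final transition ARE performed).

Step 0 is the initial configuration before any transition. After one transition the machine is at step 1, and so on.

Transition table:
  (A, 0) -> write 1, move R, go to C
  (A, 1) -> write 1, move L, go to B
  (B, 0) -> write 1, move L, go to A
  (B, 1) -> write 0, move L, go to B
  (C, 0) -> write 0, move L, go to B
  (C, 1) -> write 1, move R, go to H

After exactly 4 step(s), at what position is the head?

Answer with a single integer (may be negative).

Answer: -2

Derivation:
Step 1: in state A at pos 0, read 0 -> (A,0)->write 1,move R,goto C. Now: state=C, head=1, tape[-1..2]=0100 (head:   ^)
Step 2: in state C at pos 1, read 0 -> (C,0)->write 0,move L,goto B. Now: state=B, head=0, tape[-1..2]=0100 (head:  ^)
Step 3: in state B at pos 0, read 1 -> (B,1)->write 0,move L,goto B. Now: state=B, head=-1, tape[-2..2]=00000 (head:  ^)
Step 4: in state B at pos -1, read 0 -> (B,0)->write 1,move L,goto A. Now: state=A, head=-2, tape[-3..2]=001000 (head:  ^)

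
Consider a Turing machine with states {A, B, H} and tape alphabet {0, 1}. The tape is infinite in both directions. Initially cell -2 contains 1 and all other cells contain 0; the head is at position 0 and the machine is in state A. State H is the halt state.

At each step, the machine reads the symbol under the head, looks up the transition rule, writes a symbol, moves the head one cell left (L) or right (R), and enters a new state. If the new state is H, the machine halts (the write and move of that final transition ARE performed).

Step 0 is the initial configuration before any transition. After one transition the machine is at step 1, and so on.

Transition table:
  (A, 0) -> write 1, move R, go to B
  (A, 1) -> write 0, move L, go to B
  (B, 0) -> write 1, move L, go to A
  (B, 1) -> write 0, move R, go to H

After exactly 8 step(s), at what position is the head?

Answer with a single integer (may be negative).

Answer: -2

Derivation:
Step 1: in state A at pos 0, read 0 -> (A,0)->write 1,move R,goto B. Now: state=B, head=1, tape[-3..2]=010100 (head:     ^)
Step 2: in state B at pos 1, read 0 -> (B,0)->write 1,move L,goto A. Now: state=A, head=0, tape[-3..2]=010110 (head:    ^)
Step 3: in state A at pos 0, read 1 -> (A,1)->write 0,move L,goto B. Now: state=B, head=-1, tape[-3..2]=010010 (head:   ^)
Step 4: in state B at pos -1, read 0 -> (B,0)->write 1,move L,goto A. Now: state=A, head=-2, tape[-3..2]=011010 (head:  ^)
Step 5: in state A at pos -2, read 1 -> (A,1)->write 0,move L,goto B. Now: state=B, head=-3, tape[-4..2]=0001010 (head:  ^)
Step 6: in state B at pos -3, read 0 -> (B,0)->write 1,move L,goto A. Now: state=A, head=-4, tape[-5..2]=00101010 (head:  ^)
Step 7: in state A at pos -4, read 0 -> (A,0)->write 1,move R,goto B. Now: state=B, head=-3, tape[-5..2]=01101010 (head:   ^)
Step 8: in state B at pos -3, read 1 -> (B,1)->write 0,move R,goto H. Now: state=H, head=-2, tape[-5..2]=01001010 (head:    ^)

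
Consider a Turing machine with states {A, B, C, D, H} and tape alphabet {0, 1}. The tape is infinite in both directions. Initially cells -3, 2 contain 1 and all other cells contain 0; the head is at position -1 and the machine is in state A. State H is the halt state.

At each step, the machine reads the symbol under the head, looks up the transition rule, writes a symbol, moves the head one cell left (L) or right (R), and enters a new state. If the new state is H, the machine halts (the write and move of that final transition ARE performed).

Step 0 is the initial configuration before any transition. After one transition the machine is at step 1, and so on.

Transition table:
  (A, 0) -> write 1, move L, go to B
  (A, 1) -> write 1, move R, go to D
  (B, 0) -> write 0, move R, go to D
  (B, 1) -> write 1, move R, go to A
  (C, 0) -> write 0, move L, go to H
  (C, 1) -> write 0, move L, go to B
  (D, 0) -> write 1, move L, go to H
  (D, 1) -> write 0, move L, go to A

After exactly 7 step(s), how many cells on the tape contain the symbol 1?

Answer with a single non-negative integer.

Step 1: in state A at pos -1, read 0 -> (A,0)->write 1,move L,goto B. Now: state=B, head=-2, tape[-4..3]=01010010 (head:   ^)
Step 2: in state B at pos -2, read 0 -> (B,0)->write 0,move R,goto D. Now: state=D, head=-1, tape[-4..3]=01010010 (head:    ^)
Step 3: in state D at pos -1, read 1 -> (D,1)->write 0,move L,goto A. Now: state=A, head=-2, tape[-4..3]=01000010 (head:   ^)
Step 4: in state A at pos -2, read 0 -> (A,0)->write 1,move L,goto B. Now: state=B, head=-3, tape[-4..3]=01100010 (head:  ^)
Step 5: in state B at pos -3, read 1 -> (B,1)->write 1,move R,goto A. Now: state=A, head=-2, tape[-4..3]=01100010 (head:   ^)
Step 6: in state A at pos -2, read 1 -> (A,1)->write 1,move R,goto D. Now: state=D, head=-1, tape[-4..3]=01100010 (head:    ^)
Step 7: in state D at pos -1, read 0 -> (D,0)->write 1,move L,goto H. Now: state=H, head=-2, tape[-4..3]=01110010 (head:   ^)
Cells containing 1 after step 7: {-3, -2, -1, 2} -> 4 cell(s)

Answer: 4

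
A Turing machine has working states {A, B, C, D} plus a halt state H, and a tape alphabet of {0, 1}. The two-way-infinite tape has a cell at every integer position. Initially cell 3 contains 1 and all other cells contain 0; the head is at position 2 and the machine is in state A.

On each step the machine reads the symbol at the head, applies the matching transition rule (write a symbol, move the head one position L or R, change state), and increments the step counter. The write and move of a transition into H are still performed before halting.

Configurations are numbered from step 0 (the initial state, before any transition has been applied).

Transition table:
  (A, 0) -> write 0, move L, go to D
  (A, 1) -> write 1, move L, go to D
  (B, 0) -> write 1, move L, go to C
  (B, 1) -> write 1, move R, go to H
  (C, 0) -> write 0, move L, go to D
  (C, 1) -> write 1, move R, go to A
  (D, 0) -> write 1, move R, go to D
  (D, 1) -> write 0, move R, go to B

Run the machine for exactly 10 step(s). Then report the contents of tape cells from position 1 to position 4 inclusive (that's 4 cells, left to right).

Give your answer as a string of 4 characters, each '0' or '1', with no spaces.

Step 1: in state A at pos 2, read 0 -> (A,0)->write 0,move L,goto D. Now: state=D, head=1, tape[0..4]=00010 (head:  ^)
Step 2: in state D at pos 1, read 0 -> (D,0)->write 1,move R,goto D. Now: state=D, head=2, tape[0..4]=01010 (head:   ^)
Step 3: in state D at pos 2, read 0 -> (D,0)->write 1,move R,goto D. Now: state=D, head=3, tape[0..4]=01110 (head:    ^)
Step 4: in state D at pos 3, read 1 -> (D,1)->write 0,move R,goto B. Now: state=B, head=4, tape[0..5]=011000 (head:     ^)
Step 5: in state B at pos 4, read 0 -> (B,0)->write 1,move L,goto C. Now: state=C, head=3, tape[0..5]=011010 (head:    ^)
Step 6: in state C at pos 3, read 0 -> (C,0)->write 0,move L,goto D. Now: state=D, head=2, tape[0..5]=011010 (head:   ^)
Step 7: in state D at pos 2, read 1 -> (D,1)->write 0,move R,goto B. Now: state=B, head=3, tape[0..5]=010010 (head:    ^)
Step 8: in state B at pos 3, read 0 -> (B,0)->write 1,move L,goto C. Now: state=C, head=2, tape[0..5]=010110 (head:   ^)
Step 9: in state C at pos 2, read 0 -> (C,0)->write 0,move L,goto D. Now: state=D, head=1, tape[0..5]=010110 (head:  ^)
Step 10: in state D at pos 1, read 1 -> (D,1)->write 0,move R,goto B. Now: state=B, head=2, tape[0..5]=000110 (head:   ^)

Answer: 0011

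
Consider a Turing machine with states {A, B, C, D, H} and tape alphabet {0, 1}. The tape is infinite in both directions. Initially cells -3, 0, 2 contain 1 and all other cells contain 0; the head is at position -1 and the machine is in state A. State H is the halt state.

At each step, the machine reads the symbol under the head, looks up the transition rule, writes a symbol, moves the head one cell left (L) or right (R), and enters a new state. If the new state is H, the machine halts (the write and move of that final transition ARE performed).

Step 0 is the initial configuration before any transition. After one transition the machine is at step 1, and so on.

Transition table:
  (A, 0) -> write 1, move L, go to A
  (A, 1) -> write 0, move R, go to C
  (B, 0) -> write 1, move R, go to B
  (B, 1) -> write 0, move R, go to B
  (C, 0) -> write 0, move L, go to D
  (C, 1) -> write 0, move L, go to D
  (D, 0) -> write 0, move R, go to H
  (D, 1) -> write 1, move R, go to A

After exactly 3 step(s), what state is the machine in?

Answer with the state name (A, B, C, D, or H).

Answer: C

Derivation:
Step 1: in state A at pos -1, read 0 -> (A,0)->write 1,move L,goto A. Now: state=A, head=-2, tape[-4..3]=01011010 (head:   ^)
Step 2: in state A at pos -2, read 0 -> (A,0)->write 1,move L,goto A. Now: state=A, head=-3, tape[-4..3]=01111010 (head:  ^)
Step 3: in state A at pos -3, read 1 -> (A,1)->write 0,move R,goto C. Now: state=C, head=-2, tape[-4..3]=00111010 (head:   ^)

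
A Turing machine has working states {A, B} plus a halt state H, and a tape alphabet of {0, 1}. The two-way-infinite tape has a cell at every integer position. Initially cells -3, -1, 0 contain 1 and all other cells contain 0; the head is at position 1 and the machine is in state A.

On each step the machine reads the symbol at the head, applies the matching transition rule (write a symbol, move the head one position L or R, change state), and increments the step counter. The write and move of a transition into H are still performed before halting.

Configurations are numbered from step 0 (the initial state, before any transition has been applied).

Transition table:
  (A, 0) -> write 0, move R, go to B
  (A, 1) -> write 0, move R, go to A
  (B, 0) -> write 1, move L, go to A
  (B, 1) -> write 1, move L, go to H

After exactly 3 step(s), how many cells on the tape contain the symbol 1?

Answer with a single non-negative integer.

Answer: 4

Derivation:
Step 1: in state A at pos 1, read 0 -> (A,0)->write 0,move R,goto B. Now: state=B, head=2, tape[-4..3]=01011000 (head:       ^)
Step 2: in state B at pos 2, read 0 -> (B,0)->write 1,move L,goto A. Now: state=A, head=1, tape[-4..3]=01011010 (head:      ^)
Step 3: in state A at pos 1, read 0 -> (A,0)->write 0,move R,goto B. Now: state=B, head=2, tape[-4..3]=01011010 (head:       ^)
Cells containing 1 after step 3: {-3, -1, 0, 2} -> 4 cell(s)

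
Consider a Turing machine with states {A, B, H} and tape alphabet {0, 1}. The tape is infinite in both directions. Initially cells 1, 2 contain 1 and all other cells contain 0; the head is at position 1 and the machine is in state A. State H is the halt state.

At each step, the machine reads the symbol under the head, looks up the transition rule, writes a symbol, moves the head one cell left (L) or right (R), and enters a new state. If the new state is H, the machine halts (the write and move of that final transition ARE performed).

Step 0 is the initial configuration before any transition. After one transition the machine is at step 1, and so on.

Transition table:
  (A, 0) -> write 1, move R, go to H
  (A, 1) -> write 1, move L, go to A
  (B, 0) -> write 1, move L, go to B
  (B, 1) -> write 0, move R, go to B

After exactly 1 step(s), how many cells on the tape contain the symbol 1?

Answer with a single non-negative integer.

Answer: 2

Derivation:
Step 1: in state A at pos 1, read 1 -> (A,1)->write 1,move L,goto A. Now: state=A, head=0, tape[-1..3]=00110 (head:  ^)
Cells containing 1 after step 1: {1, 2} -> 2 cell(s)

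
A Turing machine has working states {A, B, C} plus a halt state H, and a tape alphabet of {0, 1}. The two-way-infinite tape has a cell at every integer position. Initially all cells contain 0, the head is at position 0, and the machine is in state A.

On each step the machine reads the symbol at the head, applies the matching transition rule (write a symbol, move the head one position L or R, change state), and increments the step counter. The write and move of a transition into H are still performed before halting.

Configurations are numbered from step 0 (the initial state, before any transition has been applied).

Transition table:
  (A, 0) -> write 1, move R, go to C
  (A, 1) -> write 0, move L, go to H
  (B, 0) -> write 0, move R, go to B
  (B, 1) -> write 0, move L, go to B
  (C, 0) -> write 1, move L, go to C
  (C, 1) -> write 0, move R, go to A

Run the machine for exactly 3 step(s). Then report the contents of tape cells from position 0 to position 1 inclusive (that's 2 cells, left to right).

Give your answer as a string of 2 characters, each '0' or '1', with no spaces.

Answer: 01

Derivation:
Step 1: in state A at pos 0, read 0 -> (A,0)->write 1,move R,goto C. Now: state=C, head=1, tape[-1..2]=0100 (head:   ^)
Step 2: in state C at pos 1, read 0 -> (C,0)->write 1,move L,goto C. Now: state=C, head=0, tape[-1..2]=0110 (head:  ^)
Step 3: in state C at pos 0, read 1 -> (C,1)->write 0,move R,goto A. Now: state=A, head=1, tape[-1..2]=0010 (head:   ^)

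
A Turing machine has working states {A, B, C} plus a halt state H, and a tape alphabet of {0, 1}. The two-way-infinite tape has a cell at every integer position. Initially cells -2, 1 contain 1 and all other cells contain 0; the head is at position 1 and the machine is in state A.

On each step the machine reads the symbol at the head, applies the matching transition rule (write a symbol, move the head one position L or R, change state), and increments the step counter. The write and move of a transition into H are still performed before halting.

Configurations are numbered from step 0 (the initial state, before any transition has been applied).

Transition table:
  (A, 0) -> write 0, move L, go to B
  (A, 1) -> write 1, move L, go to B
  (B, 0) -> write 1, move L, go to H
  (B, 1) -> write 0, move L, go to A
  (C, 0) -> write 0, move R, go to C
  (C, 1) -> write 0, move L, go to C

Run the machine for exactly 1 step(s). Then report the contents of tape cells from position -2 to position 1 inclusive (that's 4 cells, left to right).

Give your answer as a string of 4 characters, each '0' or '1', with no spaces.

Step 1: in state A at pos 1, read 1 -> (A,1)->write 1,move L,goto B. Now: state=B, head=0, tape[-3..2]=010010 (head:    ^)

Answer: 1001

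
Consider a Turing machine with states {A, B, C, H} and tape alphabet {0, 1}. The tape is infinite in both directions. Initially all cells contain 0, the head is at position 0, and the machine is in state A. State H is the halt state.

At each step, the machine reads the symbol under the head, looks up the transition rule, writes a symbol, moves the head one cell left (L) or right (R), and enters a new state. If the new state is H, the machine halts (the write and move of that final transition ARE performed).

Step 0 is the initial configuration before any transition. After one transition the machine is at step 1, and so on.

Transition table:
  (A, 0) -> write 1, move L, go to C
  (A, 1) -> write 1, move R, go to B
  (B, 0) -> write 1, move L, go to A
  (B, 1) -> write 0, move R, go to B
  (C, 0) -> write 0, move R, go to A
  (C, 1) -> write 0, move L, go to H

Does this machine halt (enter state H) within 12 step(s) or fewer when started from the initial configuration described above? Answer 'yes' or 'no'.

Step 1: in state A at pos 0, read 0 -> (A,0)->write 1,move L,goto C. Now: state=C, head=-1, tape[-2..1]=0010 (head:  ^)
Step 2: in state C at pos -1, read 0 -> (C,0)->write 0,move R,goto A. Now: state=A, head=0, tape[-2..1]=0010 (head:   ^)
Step 3: in state A at pos 0, read 1 -> (A,1)->write 1,move R,goto B. Now: state=B, head=1, tape[-2..2]=00100 (head:    ^)
Step 4: in state B at pos 1, read 0 -> (B,0)->write 1,move L,goto A. Now: state=A, head=0, tape[-2..2]=00110 (head:   ^)
Step 5: in state A at pos 0, read 1 -> (A,1)->write 1,move R,goto B. Now: state=B, head=1, tape[-2..2]=00110 (head:    ^)
Step 6: in state B at pos 1, read 1 -> (B,1)->write 0,move R,goto B. Now: state=B, head=2, tape[-2..3]=001000 (head:     ^)
Step 7: in state B at pos 2, read 0 -> (B,0)->write 1,move L,goto A. Now: state=A, head=1, tape[-2..3]=001010 (head:    ^)
Step 8: in state A at pos 1, read 0 -> (A,0)->write 1,move L,goto C. Now: state=C, head=0, tape[-2..3]=001110 (head:   ^)
Step 9: in state C at pos 0, read 1 -> (C,1)->write 0,move L,goto H. Now: state=H, head=-1, tape[-2..3]=000110 (head:  ^)
State H reached at step 9; 9 <= 12 -> yes

Answer: yes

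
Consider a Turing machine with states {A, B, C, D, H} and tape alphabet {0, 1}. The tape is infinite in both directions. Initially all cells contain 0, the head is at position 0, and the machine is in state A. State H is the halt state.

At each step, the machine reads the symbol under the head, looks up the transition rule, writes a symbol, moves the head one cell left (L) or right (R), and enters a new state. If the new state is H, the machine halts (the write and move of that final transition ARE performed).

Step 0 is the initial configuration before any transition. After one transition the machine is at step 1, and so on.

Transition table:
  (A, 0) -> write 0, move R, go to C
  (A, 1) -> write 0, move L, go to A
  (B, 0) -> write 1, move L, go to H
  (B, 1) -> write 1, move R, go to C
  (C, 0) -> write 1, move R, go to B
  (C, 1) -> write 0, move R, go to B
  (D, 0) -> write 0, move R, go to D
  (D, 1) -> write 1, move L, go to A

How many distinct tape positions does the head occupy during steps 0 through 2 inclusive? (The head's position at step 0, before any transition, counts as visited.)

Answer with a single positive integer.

Step 1: in state A at pos 0, read 0 -> (A,0)->write 0,move R,goto C. Now: state=C, head=1, tape[-1..2]=0000 (head:   ^)
Step 2: in state C at pos 1, read 0 -> (C,0)->write 1,move R,goto B. Now: state=B, head=2, tape[-1..3]=00100 (head:    ^)
Head positions at steps 0..2: starting at 0, distinct positions visited = {0, 1, 2} -> 3 position(s)

Answer: 3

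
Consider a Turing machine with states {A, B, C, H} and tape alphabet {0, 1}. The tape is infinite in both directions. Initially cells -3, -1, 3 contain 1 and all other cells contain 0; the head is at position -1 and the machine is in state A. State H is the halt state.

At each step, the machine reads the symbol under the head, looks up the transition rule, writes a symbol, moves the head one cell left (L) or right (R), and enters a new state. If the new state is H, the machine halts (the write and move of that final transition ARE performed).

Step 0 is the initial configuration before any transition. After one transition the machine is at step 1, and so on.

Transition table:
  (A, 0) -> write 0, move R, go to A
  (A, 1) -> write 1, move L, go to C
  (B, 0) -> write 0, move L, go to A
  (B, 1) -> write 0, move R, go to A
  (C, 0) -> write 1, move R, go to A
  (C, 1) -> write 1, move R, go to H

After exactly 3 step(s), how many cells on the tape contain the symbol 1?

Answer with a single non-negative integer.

Step 1: in state A at pos -1, read 1 -> (A,1)->write 1,move L,goto C. Now: state=C, head=-2, tape[-4..4]=010100010 (head:   ^)
Step 2: in state C at pos -2, read 0 -> (C,0)->write 1,move R,goto A. Now: state=A, head=-1, tape[-4..4]=011100010 (head:    ^)
Step 3: in state A at pos -1, read 1 -> (A,1)->write 1,move L,goto C. Now: state=C, head=-2, tape[-4..4]=011100010 (head:   ^)
Cells containing 1 after step 3: {-3, -2, -1, 3} -> 4 cell(s)

Answer: 4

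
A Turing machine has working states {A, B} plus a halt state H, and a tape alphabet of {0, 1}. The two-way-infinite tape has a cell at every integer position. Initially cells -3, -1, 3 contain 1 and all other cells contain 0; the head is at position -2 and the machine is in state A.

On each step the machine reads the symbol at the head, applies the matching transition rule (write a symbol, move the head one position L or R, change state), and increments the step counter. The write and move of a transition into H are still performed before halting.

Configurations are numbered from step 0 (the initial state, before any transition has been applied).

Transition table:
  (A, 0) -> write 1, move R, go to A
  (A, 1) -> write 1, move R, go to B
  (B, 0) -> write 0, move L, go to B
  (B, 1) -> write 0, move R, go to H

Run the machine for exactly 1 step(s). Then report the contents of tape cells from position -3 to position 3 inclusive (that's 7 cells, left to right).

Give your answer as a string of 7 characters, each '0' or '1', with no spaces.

Answer: 1110001

Derivation:
Step 1: in state A at pos -2, read 0 -> (A,0)->write 1,move R,goto A. Now: state=A, head=-1, tape[-4..4]=011100010 (head:    ^)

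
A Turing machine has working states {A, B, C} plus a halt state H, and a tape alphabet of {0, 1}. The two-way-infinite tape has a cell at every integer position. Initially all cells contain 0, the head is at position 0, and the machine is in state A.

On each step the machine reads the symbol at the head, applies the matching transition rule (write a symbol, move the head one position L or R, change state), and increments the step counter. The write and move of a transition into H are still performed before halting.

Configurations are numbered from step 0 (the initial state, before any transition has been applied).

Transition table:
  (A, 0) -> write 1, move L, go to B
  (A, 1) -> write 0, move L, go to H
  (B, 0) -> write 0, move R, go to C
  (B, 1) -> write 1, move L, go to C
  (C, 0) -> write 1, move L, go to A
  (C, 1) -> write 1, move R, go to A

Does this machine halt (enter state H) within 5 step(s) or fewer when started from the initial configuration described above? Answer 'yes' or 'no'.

Answer: no

Derivation:
Step 1: in state A at pos 0, read 0 -> (A,0)->write 1,move L,goto B. Now: state=B, head=-1, tape[-2..1]=0010 (head:  ^)
Step 2: in state B at pos -1, read 0 -> (B,0)->write 0,move R,goto C. Now: state=C, head=0, tape[-2..1]=0010 (head:   ^)
Step 3: in state C at pos 0, read 1 -> (C,1)->write 1,move R,goto A. Now: state=A, head=1, tape[-2..2]=00100 (head:    ^)
Step 4: in state A at pos 1, read 0 -> (A,0)->write 1,move L,goto B. Now: state=B, head=0, tape[-2..2]=00110 (head:   ^)
Step 5: in state B at pos 0, read 1 -> (B,1)->write 1,move L,goto C. Now: state=C, head=-1, tape[-2..2]=00110 (head:  ^)
After 5 step(s): state = C (not H) -> not halted within 5 -> no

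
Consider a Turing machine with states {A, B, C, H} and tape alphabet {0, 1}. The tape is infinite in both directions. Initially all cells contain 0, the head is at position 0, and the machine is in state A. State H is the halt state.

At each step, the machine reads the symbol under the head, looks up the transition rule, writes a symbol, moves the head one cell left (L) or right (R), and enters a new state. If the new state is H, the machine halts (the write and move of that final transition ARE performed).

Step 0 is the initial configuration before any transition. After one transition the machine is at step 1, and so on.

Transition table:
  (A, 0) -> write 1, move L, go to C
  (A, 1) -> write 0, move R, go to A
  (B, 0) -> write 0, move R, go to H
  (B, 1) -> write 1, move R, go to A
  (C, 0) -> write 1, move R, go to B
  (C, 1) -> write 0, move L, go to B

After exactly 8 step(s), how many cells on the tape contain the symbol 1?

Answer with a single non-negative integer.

Answer: 2

Derivation:
Step 1: in state A at pos 0, read 0 -> (A,0)->write 1,move L,goto C. Now: state=C, head=-1, tape[-2..1]=0010 (head:  ^)
Step 2: in state C at pos -1, read 0 -> (C,0)->write 1,move R,goto B. Now: state=B, head=0, tape[-2..1]=0110 (head:   ^)
Step 3: in state B at pos 0, read 1 -> (B,1)->write 1,move R,goto A. Now: state=A, head=1, tape[-2..2]=01100 (head:    ^)
Step 4: in state A at pos 1, read 0 -> (A,0)->write 1,move L,goto C. Now: state=C, head=0, tape[-2..2]=01110 (head:   ^)
Step 5: in state C at pos 0, read 1 -> (C,1)->write 0,move L,goto B. Now: state=B, head=-1, tape[-2..2]=01010 (head:  ^)
Step 6: in state B at pos -1, read 1 -> (B,1)->write 1,move R,goto A. Now: state=A, head=0, tape[-2..2]=01010 (head:   ^)
Step 7: in state A at pos 0, read 0 -> (A,0)->write 1,move L,goto C. Now: state=C, head=-1, tape[-2..2]=01110 (head:  ^)
Step 8: in state C at pos -1, read 1 -> (C,1)->write 0,move L,goto B. Now: state=B, head=-2, tape[-3..2]=000110 (head:  ^)
Cells containing 1 after step 8: {0, 1} -> 2 cell(s)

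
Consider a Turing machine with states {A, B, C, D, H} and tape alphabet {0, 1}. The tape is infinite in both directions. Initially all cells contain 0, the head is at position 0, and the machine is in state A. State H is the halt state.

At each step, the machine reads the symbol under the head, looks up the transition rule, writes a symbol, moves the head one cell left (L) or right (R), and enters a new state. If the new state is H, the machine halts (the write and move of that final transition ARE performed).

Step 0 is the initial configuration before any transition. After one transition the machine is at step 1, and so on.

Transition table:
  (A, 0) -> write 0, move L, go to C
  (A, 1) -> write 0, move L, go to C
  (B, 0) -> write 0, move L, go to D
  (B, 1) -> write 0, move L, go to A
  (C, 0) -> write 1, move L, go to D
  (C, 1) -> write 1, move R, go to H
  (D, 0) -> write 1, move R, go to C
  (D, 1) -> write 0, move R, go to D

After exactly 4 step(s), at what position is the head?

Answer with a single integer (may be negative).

Step 1: in state A at pos 0, read 0 -> (A,0)->write 0,move L,goto C. Now: state=C, head=-1, tape[-2..1]=0000 (head:  ^)
Step 2: in state C at pos -1, read 0 -> (C,0)->write 1,move L,goto D. Now: state=D, head=-2, tape[-3..1]=00100 (head:  ^)
Step 3: in state D at pos -2, read 0 -> (D,0)->write 1,move R,goto C. Now: state=C, head=-1, tape[-3..1]=01100 (head:   ^)
Step 4: in state C at pos -1, read 1 -> (C,1)->write 1,move R,goto H. Now: state=H, head=0, tape[-3..1]=01100 (head:    ^)

Answer: 0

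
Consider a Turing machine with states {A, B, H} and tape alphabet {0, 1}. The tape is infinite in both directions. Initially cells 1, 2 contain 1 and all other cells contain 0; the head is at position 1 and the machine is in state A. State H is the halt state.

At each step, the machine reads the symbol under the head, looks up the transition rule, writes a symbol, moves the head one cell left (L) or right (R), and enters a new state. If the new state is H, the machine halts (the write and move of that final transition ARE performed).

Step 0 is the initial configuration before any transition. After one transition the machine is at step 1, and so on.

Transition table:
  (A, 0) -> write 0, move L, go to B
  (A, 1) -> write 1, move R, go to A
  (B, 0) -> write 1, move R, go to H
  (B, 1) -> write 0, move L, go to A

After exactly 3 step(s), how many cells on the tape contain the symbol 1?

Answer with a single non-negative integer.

Step 1: in state A at pos 1, read 1 -> (A,1)->write 1,move R,goto A. Now: state=A, head=2, tape[0..3]=0110 (head:   ^)
Step 2: in state A at pos 2, read 1 -> (A,1)->write 1,move R,goto A. Now: state=A, head=3, tape[0..4]=01100 (head:    ^)
Step 3: in state A at pos 3, read 0 -> (A,0)->write 0,move L,goto B. Now: state=B, head=2, tape[0..4]=01100 (head:   ^)
Cells containing 1 after step 3: {1, 2} -> 2 cell(s)

Answer: 2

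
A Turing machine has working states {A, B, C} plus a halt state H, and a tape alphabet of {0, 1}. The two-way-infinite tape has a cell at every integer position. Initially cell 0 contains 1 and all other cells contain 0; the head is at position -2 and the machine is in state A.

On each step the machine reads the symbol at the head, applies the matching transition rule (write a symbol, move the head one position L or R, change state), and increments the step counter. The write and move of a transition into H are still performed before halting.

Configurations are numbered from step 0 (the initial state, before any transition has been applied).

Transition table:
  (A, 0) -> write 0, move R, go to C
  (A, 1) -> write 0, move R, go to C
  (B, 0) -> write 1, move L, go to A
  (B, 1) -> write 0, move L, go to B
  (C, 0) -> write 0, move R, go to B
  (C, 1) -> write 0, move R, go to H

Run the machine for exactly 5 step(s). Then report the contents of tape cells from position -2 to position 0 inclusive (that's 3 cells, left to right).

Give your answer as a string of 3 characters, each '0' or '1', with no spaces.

Answer: 010

Derivation:
Step 1: in state A at pos -2, read 0 -> (A,0)->write 0,move R,goto C. Now: state=C, head=-1, tape[-3..1]=00010 (head:   ^)
Step 2: in state C at pos -1, read 0 -> (C,0)->write 0,move R,goto B. Now: state=B, head=0, tape[-3..1]=00010 (head:    ^)
Step 3: in state B at pos 0, read 1 -> (B,1)->write 0,move L,goto B. Now: state=B, head=-1, tape[-3..1]=00000 (head:   ^)
Step 4: in state B at pos -1, read 0 -> (B,0)->write 1,move L,goto A. Now: state=A, head=-2, tape[-3..1]=00100 (head:  ^)
Step 5: in state A at pos -2, read 0 -> (A,0)->write 0,move R,goto C. Now: state=C, head=-1, tape[-3..1]=00100 (head:   ^)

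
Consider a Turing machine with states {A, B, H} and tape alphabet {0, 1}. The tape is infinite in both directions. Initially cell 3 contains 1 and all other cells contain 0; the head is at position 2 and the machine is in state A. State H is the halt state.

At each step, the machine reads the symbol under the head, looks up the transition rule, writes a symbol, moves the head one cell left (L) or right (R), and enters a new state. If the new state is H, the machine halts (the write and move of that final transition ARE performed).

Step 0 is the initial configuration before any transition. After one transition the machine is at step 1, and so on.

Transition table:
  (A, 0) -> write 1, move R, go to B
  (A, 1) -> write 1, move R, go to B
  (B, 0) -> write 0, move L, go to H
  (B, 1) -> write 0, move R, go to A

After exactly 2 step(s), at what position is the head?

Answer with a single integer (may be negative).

Step 1: in state A at pos 2, read 0 -> (A,0)->write 1,move R,goto B. Now: state=B, head=3, tape[1..4]=0110 (head:   ^)
Step 2: in state B at pos 3, read 1 -> (B,1)->write 0,move R,goto A. Now: state=A, head=4, tape[1..5]=01000 (head:    ^)

Answer: 4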